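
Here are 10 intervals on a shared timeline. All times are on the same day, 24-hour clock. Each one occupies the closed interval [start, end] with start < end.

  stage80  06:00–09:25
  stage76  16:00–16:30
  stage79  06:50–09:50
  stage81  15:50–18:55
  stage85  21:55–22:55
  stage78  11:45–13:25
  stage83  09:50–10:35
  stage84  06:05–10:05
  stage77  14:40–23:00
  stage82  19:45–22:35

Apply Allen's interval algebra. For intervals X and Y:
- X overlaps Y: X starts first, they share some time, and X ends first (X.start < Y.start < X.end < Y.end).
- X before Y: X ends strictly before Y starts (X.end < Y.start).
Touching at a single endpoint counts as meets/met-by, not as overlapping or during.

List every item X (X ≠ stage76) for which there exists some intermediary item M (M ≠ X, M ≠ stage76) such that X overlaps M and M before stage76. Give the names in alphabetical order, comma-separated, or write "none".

Target stage76 = [16:00, 16:30].
Intermediaries M with M before stage76: stage78, stage79, stage80, stage83, stage84.
Via stage78 — items with X overlaps stage78: none.
Via stage79 — items with X overlaps stage79: stage80.
Via stage80 — items with X overlaps stage80: none.
Via stage83 — items with X overlaps stage83: stage84.
Via stage84 — items with X overlaps stage84: stage80.
Union: stage80, stage84.

stage80, stage84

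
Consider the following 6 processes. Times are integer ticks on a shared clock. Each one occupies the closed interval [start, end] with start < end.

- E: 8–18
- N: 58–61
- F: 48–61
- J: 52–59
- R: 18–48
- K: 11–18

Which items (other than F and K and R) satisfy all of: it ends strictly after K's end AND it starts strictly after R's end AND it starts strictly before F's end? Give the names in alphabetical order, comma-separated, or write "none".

Conditions: its end is strictly after K's end (X.end > 18) AND its start is strictly after R's end (X.start > 48) AND its start is strictly before F's end (X.start < 61).
E: end 18 > 18? ✗; start 8 > 48? ✗; start 8 < 61? ✓ → no.
J: end 59 > 18? ✓; start 52 > 48? ✓; start 52 < 61? ✓ → yes.
N: end 61 > 18? ✓; start 58 > 48? ✓; start 58 < 61? ✓ → yes.
Result: J, N.

J, N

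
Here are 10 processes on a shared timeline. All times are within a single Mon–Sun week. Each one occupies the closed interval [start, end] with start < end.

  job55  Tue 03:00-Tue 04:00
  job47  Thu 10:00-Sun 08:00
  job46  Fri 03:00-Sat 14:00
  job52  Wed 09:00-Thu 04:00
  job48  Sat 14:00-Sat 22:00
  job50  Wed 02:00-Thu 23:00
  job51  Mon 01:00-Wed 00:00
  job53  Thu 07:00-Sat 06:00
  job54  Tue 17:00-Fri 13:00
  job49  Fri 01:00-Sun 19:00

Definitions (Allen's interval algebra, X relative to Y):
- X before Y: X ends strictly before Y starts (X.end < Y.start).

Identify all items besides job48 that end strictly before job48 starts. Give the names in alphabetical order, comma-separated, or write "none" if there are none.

job50, job51, job52, job53, job54, job55

Target job48 = [Sat 14:00, Sat 22:00].
job46 [Fri 03:00, Sat 14:00] → meets → no.
job47 [Thu 10:00, Sun 08:00] → contains → no.
job49 [Fri 01:00, Sun 19:00] → contains → no.
job50 [Wed 02:00, Thu 23:00] → before → yes.
job51 [Mon 01:00, Wed 00:00] → before → yes.
job52 [Wed 09:00, Thu 04:00] → before → yes.
job53 [Thu 07:00, Sat 06:00] → before → yes.
job54 [Tue 17:00, Fri 13:00] → before → yes.
job55 [Tue 03:00, Tue 04:00] → before → yes.
Result: job50, job51, job52, job53, job54, job55.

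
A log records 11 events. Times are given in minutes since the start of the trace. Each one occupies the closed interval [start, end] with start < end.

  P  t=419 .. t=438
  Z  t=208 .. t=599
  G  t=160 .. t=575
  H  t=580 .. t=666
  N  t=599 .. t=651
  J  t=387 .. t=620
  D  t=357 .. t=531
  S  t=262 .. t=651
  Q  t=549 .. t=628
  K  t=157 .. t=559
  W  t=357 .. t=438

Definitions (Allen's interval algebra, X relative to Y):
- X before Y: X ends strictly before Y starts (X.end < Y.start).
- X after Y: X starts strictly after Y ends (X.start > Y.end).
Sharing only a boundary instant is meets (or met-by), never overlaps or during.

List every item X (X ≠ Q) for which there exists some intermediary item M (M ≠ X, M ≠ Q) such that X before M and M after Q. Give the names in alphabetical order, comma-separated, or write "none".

Target Q = [t=549, t=628].
Intermediaries M with M after Q: none.
Union: none.

none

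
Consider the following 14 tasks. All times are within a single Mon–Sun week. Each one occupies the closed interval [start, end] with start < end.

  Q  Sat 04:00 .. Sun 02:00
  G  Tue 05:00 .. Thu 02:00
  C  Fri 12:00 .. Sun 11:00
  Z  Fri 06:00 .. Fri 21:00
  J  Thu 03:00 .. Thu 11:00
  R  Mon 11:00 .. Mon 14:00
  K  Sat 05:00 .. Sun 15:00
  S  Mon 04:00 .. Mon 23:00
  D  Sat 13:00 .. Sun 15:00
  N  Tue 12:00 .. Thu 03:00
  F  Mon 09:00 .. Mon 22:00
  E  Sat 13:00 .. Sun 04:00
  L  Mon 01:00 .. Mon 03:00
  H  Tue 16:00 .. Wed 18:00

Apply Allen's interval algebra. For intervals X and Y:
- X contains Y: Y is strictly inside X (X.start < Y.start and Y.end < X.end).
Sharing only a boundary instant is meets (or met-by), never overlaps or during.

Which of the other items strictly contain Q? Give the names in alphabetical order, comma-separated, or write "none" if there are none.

Target Q = [Sat 04:00, Sun 02:00].
C [Fri 12:00, Sun 11:00] → contains → yes.
D [Sat 13:00, Sun 15:00] → overlapped-by → no.
E [Sat 13:00, Sun 04:00] → overlapped-by → no.
F [Mon 09:00, Mon 22:00] → before → no.
G [Tue 05:00, Thu 02:00] → before → no.
H [Tue 16:00, Wed 18:00] → before → no.
J [Thu 03:00, Thu 11:00] → before → no.
K [Sat 05:00, Sun 15:00] → overlapped-by → no.
L [Mon 01:00, Mon 03:00] → before → no.
N [Tue 12:00, Thu 03:00] → before → no.
R [Mon 11:00, Mon 14:00] → before → no.
S [Mon 04:00, Mon 23:00] → before → no.
Z [Fri 06:00, Fri 21:00] → before → no.
Result: C.

C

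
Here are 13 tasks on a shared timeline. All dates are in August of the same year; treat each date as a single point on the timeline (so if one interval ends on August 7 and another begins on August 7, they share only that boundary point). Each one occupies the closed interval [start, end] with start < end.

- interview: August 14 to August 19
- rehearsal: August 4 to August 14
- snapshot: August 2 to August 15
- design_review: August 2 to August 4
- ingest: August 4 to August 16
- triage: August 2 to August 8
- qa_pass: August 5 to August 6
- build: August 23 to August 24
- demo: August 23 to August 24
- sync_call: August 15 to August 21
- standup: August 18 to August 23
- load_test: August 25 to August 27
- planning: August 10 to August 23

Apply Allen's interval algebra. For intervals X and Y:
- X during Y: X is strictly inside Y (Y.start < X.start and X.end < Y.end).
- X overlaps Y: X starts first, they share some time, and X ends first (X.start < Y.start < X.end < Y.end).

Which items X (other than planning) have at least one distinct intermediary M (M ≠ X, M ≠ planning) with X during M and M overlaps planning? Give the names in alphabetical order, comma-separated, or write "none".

Target planning = [August 10, August 23].
Intermediaries M with M overlaps planning: ingest, rehearsal, snapshot.
Via ingest — items with X during ingest: qa_pass.
Via rehearsal — items with X during rehearsal: qa_pass.
Via snapshot — items with X during snapshot: qa_pass, rehearsal.
Union: qa_pass, rehearsal.

qa_pass, rehearsal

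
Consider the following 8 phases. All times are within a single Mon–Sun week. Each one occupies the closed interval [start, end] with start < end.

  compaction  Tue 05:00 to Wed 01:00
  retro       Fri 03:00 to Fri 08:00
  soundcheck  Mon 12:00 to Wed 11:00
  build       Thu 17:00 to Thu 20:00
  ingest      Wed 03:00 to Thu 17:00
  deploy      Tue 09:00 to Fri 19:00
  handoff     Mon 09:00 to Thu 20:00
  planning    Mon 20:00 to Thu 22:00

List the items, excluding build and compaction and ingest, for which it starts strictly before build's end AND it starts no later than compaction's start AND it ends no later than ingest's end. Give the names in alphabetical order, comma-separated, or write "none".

soundcheck

Conditions: its start is strictly before build's end (X.start < Thu 20:00) AND its start is no later than compaction's start (X.start <= Tue 05:00) AND its end is no later than ingest's end (X.end <= Thu 17:00).
deploy: start Tue 09:00 < Thu 20:00? ✓; start Tue 09:00 <= Tue 05:00? ✗; end Fri 19:00 <= Thu 17:00? ✗ → no.
handoff: start Mon 09:00 < Thu 20:00? ✓; start Mon 09:00 <= Tue 05:00? ✓; end Thu 20:00 <= Thu 17:00? ✗ → no.
planning: start Mon 20:00 < Thu 20:00? ✓; start Mon 20:00 <= Tue 05:00? ✓; end Thu 22:00 <= Thu 17:00? ✗ → no.
retro: start Fri 03:00 < Thu 20:00? ✗; start Fri 03:00 <= Tue 05:00? ✗; end Fri 08:00 <= Thu 17:00? ✗ → no.
soundcheck: start Mon 12:00 < Thu 20:00? ✓; start Mon 12:00 <= Tue 05:00? ✓; end Wed 11:00 <= Thu 17:00? ✓ → yes.
Result: soundcheck.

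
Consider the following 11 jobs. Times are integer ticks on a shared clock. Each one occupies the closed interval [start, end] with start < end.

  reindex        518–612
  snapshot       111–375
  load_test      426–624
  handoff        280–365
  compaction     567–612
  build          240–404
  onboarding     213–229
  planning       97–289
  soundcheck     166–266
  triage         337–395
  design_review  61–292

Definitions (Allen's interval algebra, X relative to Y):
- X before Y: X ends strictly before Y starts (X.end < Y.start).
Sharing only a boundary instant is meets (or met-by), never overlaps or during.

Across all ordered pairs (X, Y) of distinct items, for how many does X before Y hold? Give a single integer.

Checking all 110 ordered pairs for relation 'before'; matching pairs in alphabetical order:
(build, compaction): build before compaction ✓
(build, load_test): build before load_test ✓
(build, reindex): build before reindex ✓
(design_review, compaction): design_review before compaction ✓
(design_review, load_test): design_review before load_test ✓
(design_review, reindex): design_review before reindex ✓
(design_review, triage): design_review before triage ✓
(handoff, compaction): handoff before compaction ✓
(handoff, load_test): handoff before load_test ✓
(handoff, reindex): handoff before reindex ✓
(onboarding, build): onboarding before build ✓
(onboarding, compaction): onboarding before compaction ✓
(onboarding, handoff): onboarding before handoff ✓
(onboarding, load_test): onboarding before load_test ✓
(onboarding, reindex): onboarding before reindex ✓
(onboarding, triage): onboarding before triage ✓
(planning, compaction): planning before compaction ✓
(planning, load_test): planning before load_test ✓
(planning, reindex): planning before reindex ✓
(planning, triage): planning before triage ✓
(snapshot, compaction): snapshot before compaction ✓
(snapshot, load_test): snapshot before load_test ✓
(snapshot, reindex): snapshot before reindex ✓
(soundcheck, compaction): soundcheck before compaction ✓
... plus 7 further pairs not listed.
Count: 31.

31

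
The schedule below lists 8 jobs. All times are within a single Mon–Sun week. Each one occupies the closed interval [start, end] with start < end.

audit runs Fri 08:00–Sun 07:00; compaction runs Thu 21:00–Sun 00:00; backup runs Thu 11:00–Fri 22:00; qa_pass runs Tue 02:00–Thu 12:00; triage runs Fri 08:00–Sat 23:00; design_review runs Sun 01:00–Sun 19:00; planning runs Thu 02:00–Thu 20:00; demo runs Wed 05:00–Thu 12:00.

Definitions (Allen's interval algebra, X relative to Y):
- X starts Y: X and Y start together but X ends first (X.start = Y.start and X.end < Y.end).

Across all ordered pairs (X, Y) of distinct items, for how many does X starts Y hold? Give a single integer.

Checking all 56 ordered pairs for relation 'starts'; matching pairs in alphabetical order:
(triage, audit): triage starts audit ✓
Count: 1.

1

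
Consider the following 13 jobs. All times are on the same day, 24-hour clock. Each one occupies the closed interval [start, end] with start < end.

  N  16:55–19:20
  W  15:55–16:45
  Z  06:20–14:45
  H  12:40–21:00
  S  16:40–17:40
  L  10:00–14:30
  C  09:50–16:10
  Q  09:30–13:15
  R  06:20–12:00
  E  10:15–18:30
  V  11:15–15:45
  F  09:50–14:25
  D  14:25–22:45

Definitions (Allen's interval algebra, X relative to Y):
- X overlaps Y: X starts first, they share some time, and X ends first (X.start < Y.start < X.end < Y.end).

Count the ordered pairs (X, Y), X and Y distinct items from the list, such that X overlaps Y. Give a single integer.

Checking all 156 ordered pairs for relation 'overlaps'; matching pairs in alphabetical order:
(C, D): C overlaps D ✓
(C, E): C overlaps E ✓
(C, H): C overlaps H ✓
(C, W): C overlaps W ✓
(E, D): E overlaps D ✓
(E, H): E overlaps H ✓
(E, N): E overlaps N ✓
(F, E): F overlaps E ✓
(F, H): F overlaps H ✓
(F, L): F overlaps L ✓
(F, V): F overlaps V ✓
(H, D): H overlaps D ✓
(L, D): L overlaps D ✓
(L, E): L overlaps E ✓
(L, H): L overlaps H ✓
(L, V): L overlaps V ✓
(Q, C): Q overlaps C ✓
(Q, E): Q overlaps E ✓
(Q, F): Q overlaps F ✓
(Q, H): Q overlaps H ✓
(Q, L): Q overlaps L ✓
(Q, V): Q overlaps V ✓
(R, C): R overlaps C ✓
(R, E): R overlaps E ✓
... plus 13 further pairs not listed.
Count: 37.

37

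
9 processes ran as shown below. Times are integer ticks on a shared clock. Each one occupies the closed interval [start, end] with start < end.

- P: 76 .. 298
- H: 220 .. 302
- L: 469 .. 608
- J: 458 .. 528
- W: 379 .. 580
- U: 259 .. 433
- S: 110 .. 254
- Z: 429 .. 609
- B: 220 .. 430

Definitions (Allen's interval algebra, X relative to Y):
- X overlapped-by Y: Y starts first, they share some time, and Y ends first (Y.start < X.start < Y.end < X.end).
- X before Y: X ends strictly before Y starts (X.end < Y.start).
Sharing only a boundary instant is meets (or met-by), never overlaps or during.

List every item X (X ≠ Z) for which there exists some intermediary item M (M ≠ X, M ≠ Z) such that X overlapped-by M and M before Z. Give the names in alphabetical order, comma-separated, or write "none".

B, H, U

Target Z = [429, 609].
Intermediaries M with M before Z: H, P, S.
Via H — items with X overlapped-by H: U.
Via P — items with X overlapped-by P: B, H, U.
Via S — items with X overlapped-by S: B, H.
Union: B, H, U.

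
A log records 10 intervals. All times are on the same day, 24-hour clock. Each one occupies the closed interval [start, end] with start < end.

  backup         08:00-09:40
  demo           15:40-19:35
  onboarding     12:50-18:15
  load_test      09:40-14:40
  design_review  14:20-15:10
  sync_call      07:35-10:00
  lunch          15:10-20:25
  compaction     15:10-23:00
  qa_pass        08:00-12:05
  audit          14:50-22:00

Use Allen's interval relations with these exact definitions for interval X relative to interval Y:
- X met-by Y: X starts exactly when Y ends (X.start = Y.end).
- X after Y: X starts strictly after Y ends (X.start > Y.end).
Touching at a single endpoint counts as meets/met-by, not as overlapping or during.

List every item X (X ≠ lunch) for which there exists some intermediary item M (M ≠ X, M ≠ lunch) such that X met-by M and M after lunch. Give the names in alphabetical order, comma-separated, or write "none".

Target lunch = [15:10, 20:25].
Intermediaries M with M after lunch: none.
Union: none.

none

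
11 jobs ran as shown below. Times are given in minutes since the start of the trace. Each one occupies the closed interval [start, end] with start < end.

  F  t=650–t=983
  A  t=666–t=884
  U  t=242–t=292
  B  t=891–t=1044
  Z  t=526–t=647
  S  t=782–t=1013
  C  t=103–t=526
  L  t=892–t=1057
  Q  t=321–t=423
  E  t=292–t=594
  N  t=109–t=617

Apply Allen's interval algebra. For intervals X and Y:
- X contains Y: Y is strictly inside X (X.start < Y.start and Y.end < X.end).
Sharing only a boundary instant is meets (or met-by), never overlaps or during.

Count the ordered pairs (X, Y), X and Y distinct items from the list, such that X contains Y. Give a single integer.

7

Checking all 110 ordered pairs for relation 'contains'; matching pairs in alphabetical order:
(C, Q): C contains Q ✓
(C, U): C contains U ✓
(E, Q): E contains Q ✓
(F, A): F contains A ✓
(N, E): N contains E ✓
(N, Q): N contains Q ✓
(N, U): N contains U ✓
Count: 7.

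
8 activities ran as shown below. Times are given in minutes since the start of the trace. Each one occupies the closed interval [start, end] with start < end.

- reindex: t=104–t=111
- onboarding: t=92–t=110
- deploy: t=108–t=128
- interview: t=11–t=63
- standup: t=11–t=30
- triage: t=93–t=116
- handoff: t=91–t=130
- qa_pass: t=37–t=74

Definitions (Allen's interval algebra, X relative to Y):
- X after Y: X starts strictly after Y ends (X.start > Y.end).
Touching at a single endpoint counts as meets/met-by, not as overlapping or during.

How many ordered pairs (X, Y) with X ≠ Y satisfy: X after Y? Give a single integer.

16

Checking all 56 ordered pairs for relation 'after'; matching pairs in alphabetical order:
(deploy, interview): deploy after interview ✓
(deploy, qa_pass): deploy after qa_pass ✓
(deploy, standup): deploy after standup ✓
(handoff, interview): handoff after interview ✓
(handoff, qa_pass): handoff after qa_pass ✓
(handoff, standup): handoff after standup ✓
(onboarding, interview): onboarding after interview ✓
(onboarding, qa_pass): onboarding after qa_pass ✓
(onboarding, standup): onboarding after standup ✓
(qa_pass, standup): qa_pass after standup ✓
(reindex, interview): reindex after interview ✓
(reindex, qa_pass): reindex after qa_pass ✓
(reindex, standup): reindex after standup ✓
(triage, interview): triage after interview ✓
(triage, qa_pass): triage after qa_pass ✓
(triage, standup): triage after standup ✓
Count: 16.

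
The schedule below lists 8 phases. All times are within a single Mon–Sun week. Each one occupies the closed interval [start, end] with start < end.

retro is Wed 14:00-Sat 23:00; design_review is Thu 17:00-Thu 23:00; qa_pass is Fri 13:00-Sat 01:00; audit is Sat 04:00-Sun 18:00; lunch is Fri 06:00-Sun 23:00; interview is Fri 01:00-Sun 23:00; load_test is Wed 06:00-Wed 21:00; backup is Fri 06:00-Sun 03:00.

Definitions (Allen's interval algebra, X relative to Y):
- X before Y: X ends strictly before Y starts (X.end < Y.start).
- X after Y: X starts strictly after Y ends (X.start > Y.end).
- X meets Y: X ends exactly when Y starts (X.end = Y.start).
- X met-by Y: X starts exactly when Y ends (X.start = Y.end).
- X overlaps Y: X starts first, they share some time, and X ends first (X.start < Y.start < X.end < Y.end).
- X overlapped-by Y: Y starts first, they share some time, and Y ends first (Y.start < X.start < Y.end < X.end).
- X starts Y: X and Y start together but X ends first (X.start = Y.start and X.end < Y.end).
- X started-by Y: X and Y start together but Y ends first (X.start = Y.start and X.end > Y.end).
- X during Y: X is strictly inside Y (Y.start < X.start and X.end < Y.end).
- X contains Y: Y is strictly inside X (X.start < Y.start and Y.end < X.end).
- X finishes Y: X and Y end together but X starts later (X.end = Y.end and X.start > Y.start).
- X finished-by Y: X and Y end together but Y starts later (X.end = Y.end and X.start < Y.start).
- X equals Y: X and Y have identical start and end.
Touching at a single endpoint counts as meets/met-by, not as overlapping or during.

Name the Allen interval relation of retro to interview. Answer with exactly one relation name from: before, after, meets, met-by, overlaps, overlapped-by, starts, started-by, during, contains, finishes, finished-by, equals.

overlaps

retro = [Wed 14:00, Sat 23:00]; interview = [Fri 01:00, Sun 23:00].
Compare endpoints: retro.start < interview.start, retro.start < interview.end, retro.end > interview.start, retro.end < interview.end.
That pattern is 'overlaps'.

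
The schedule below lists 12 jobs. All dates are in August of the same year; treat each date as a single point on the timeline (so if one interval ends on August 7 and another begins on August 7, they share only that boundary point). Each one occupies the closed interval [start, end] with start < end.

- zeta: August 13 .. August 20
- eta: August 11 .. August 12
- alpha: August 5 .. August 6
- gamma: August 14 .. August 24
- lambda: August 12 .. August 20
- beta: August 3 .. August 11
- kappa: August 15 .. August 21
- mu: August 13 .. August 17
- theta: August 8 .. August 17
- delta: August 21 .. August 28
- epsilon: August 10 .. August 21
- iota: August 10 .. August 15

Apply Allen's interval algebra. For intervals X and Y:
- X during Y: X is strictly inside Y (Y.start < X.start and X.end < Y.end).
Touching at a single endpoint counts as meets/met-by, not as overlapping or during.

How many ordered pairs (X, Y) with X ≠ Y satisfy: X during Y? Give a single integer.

10

Checking all 132 ordered pairs for relation 'during'; matching pairs in alphabetical order:
(alpha, beta): alpha during beta ✓
(eta, epsilon): eta during epsilon ✓
(eta, iota): eta during iota ✓
(eta, theta): eta during theta ✓
(iota, theta): iota during theta ✓
(kappa, gamma): kappa during gamma ✓
(lambda, epsilon): lambda during epsilon ✓
(mu, epsilon): mu during epsilon ✓
(mu, lambda): mu during lambda ✓
(zeta, epsilon): zeta during epsilon ✓
Count: 10.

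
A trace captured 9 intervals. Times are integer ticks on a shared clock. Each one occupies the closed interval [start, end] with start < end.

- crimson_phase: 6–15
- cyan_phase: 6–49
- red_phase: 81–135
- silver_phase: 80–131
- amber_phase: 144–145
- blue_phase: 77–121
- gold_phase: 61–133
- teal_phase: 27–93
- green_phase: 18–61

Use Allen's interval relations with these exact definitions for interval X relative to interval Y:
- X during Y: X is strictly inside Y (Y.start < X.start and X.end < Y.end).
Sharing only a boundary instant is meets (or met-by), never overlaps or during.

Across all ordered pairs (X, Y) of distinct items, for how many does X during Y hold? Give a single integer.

2

Checking all 72 ordered pairs for relation 'during'; matching pairs in alphabetical order:
(blue_phase, gold_phase): blue_phase during gold_phase ✓
(silver_phase, gold_phase): silver_phase during gold_phase ✓
Count: 2.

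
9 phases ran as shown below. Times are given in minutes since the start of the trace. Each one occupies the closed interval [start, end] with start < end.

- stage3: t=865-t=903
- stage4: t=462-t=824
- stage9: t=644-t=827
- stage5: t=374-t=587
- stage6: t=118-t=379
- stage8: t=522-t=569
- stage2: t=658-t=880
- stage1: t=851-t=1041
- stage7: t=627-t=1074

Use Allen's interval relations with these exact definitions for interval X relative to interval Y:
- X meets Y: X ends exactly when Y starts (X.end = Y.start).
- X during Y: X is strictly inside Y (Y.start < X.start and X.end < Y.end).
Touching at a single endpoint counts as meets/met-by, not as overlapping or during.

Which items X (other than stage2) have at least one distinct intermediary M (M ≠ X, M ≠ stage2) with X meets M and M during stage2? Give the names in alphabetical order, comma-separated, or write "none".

none

Target stage2 = [t=658, t=880].
Intermediaries M with M during stage2: none.
Union: none.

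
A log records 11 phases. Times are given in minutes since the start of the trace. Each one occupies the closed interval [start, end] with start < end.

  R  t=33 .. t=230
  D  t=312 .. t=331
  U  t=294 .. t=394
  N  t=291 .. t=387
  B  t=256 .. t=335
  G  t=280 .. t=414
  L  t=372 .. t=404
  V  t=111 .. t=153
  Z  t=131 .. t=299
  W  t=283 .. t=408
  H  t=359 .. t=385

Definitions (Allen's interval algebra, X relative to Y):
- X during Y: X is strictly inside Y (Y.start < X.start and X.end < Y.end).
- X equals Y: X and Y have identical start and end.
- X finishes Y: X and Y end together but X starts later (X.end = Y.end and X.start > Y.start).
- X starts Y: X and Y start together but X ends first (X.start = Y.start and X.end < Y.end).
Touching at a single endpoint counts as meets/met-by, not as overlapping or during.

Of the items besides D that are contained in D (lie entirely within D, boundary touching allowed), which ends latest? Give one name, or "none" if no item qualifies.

Target D = [t=312, t=331].
B [t=256, t=335] → contains → excluded.
G [t=280, t=414] → contains → excluded.
H [t=359, t=385] → after → excluded.
L [t=372, t=404] → after → excluded.
N [t=291, t=387] → contains → excluded.
R [t=33, t=230] → before → excluded.
U [t=294, t=394] → contains → excluded.
V [t=111, t=153] → before → excluded.
W [t=283, t=408] → contains → excluded.
Z [t=131, t=299] → before → excluded.
No candidates → none.

none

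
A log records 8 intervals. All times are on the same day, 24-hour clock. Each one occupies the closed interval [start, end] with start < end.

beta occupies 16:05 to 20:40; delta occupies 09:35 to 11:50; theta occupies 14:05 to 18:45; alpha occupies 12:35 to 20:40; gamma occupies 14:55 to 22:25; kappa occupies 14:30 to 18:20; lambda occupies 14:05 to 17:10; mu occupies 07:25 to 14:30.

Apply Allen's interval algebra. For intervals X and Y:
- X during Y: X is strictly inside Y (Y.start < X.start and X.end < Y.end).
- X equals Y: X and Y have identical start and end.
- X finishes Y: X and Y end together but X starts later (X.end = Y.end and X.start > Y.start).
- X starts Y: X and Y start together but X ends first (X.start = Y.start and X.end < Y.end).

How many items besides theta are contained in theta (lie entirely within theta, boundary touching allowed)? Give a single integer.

Target theta = [14:05, 18:45].
alpha [12:35, 20:40] → contains → no.
beta [16:05, 20:40] → overlapped-by → no.
delta [09:35, 11:50] → before → no.
gamma [14:55, 22:25] → overlapped-by → no.
kappa [14:30, 18:20] → during → counts.
lambda [14:05, 17:10] → starts → counts.
mu [07:25, 14:30] → overlaps → no.
Total: 2.

2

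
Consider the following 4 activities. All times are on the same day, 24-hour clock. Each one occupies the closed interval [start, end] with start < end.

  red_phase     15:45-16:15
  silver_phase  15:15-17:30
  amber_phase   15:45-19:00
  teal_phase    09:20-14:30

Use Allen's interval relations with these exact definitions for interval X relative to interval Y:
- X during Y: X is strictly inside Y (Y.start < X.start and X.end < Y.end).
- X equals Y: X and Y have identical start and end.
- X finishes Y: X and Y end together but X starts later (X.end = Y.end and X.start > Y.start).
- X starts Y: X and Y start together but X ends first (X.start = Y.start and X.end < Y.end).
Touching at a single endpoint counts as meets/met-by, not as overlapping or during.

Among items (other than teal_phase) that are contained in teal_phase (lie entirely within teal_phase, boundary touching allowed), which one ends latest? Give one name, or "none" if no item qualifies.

Target teal_phase = [09:20, 14:30].
amber_phase [15:45, 19:00] → after → excluded.
red_phase [15:45, 16:15] → after → excluded.
silver_phase [15:15, 17:30] → after → excluded.
No candidates → none.

none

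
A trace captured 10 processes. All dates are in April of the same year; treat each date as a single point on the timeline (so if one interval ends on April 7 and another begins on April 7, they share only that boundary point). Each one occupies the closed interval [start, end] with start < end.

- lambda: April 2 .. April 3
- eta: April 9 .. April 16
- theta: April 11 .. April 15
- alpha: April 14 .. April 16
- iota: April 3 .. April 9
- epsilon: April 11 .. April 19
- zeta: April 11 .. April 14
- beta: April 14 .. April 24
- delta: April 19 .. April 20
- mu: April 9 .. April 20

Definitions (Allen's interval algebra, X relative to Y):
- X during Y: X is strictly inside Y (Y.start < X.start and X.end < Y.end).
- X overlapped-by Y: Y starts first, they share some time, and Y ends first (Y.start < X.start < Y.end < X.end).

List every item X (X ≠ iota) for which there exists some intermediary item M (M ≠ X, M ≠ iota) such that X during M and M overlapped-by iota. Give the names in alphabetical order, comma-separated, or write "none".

Target iota = [April 3, April 9].
Intermediaries M with M overlapped-by iota: none.
Union: none.

none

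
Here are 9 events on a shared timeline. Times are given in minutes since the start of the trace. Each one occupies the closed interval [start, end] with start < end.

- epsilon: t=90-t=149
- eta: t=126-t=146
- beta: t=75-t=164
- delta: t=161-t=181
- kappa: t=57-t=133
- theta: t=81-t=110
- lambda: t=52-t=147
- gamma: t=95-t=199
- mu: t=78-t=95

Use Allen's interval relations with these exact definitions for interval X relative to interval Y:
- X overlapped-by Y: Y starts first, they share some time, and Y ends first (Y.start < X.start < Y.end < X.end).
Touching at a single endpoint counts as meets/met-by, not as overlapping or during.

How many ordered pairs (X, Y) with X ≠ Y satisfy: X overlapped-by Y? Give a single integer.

Checking all 72 ordered pairs for relation 'overlapped-by'; matching pairs in alphabetical order:
(beta, kappa): beta overlapped-by kappa ✓
(beta, lambda): beta overlapped-by lambda ✓
(delta, beta): delta overlapped-by beta ✓
(epsilon, kappa): epsilon overlapped-by kappa ✓
(epsilon, lambda): epsilon overlapped-by lambda ✓
(epsilon, mu): epsilon overlapped-by mu ✓
(epsilon, theta): epsilon overlapped-by theta ✓
(eta, kappa): eta overlapped-by kappa ✓
(gamma, beta): gamma overlapped-by beta ✓
(gamma, epsilon): gamma overlapped-by epsilon ✓
(gamma, kappa): gamma overlapped-by kappa ✓
(gamma, lambda): gamma overlapped-by lambda ✓
(gamma, theta): gamma overlapped-by theta ✓
(theta, mu): theta overlapped-by mu ✓
Count: 14.

14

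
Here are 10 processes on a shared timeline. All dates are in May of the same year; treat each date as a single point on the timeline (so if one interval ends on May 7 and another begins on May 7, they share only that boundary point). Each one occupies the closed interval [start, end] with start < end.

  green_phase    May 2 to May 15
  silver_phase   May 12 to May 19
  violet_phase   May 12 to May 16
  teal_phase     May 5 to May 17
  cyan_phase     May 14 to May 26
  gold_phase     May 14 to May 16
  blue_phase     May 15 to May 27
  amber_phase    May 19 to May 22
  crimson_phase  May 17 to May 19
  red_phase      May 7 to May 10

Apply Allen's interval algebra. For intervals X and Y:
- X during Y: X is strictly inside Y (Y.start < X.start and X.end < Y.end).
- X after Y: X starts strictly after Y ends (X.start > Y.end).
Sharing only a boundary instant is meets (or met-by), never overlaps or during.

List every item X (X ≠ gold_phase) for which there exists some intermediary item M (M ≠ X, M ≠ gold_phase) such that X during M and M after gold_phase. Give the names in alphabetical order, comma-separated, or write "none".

Target gold_phase = [May 14, May 16].
Intermediaries M with M after gold_phase: amber_phase, crimson_phase.
Via amber_phase — items with X during amber_phase: none.
Via crimson_phase — items with X during crimson_phase: none.
Union: none.

none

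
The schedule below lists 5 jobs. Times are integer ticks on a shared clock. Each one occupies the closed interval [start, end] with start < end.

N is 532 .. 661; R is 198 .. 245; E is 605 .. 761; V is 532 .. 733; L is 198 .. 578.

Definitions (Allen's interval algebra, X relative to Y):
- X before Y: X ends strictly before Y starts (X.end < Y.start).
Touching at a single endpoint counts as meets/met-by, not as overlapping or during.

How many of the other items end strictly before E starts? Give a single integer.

Target E = [605, 761].
L [198, 578] → before → counts.
N [532, 661] → overlaps → no.
R [198, 245] → before → counts.
V [532, 733] → overlaps → no.
Total: 2.

2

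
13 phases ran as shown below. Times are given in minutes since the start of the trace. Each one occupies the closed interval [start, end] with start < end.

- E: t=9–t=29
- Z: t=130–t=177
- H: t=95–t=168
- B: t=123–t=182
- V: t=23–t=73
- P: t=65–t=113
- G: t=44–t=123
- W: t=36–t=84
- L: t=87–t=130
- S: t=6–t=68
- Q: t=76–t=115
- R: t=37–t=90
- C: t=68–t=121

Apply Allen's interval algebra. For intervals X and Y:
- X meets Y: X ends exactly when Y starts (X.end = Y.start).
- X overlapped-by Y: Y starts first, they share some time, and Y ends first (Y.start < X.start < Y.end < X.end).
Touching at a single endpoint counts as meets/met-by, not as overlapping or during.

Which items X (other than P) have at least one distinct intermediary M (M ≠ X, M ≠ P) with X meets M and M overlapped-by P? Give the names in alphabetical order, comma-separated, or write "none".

Target P = [t=65, t=113].
Intermediaries M with M overlapped-by P: C, H, L, Q.
Via C — items with X meets C: S.
Via H — items with X meets H: none.
Via L — items with X meets L: none.
Via Q — items with X meets Q: none.
Union: S.

S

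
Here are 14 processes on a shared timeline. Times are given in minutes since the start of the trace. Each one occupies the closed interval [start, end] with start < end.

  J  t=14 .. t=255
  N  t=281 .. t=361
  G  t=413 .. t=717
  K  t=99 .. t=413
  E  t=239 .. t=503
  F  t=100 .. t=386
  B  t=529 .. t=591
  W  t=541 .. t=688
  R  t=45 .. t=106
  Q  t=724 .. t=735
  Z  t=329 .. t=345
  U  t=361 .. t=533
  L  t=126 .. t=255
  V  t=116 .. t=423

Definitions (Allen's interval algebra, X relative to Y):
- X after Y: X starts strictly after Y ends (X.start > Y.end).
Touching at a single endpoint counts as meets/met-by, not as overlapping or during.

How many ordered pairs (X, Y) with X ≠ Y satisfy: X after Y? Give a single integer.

51

Checking all 182 ordered pairs for relation 'after'; matching pairs in alphabetical order:
(B, E): B after E ✓
(B, F): B after F ✓
(B, J): B after J ✓
(B, K): B after K ✓
(B, L): B after L ✓
(B, N): B after N ✓
(B, R): B after R ✓
(B, V): B after V ✓
(B, Z): B after Z ✓
(E, R): E after R ✓
(G, F): G after F ✓
(G, J): G after J ✓
(G, L): G after L ✓
(G, N): G after N ✓
(G, R): G after R ✓
(G, Z): G after Z ✓
(L, R): L after R ✓
(N, J): N after J ✓
(N, L): N after L ✓
(N, R): N after R ✓
(Q, B): Q after B ✓
(Q, E): Q after E ✓
(Q, F): Q after F ✓
(Q, G): Q after G ✓
... plus 27 further pairs not listed.
Count: 51.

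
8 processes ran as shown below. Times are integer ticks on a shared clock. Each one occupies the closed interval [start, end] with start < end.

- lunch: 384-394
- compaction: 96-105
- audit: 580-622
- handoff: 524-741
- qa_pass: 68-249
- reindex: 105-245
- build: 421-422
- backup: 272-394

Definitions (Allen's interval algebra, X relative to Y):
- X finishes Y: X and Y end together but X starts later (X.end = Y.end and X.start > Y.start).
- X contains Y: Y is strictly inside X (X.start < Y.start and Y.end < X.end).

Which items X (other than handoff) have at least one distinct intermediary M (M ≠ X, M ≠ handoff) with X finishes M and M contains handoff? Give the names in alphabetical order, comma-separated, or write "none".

Target handoff = [524, 741].
Intermediaries M with M contains handoff: none.
Union: none.

none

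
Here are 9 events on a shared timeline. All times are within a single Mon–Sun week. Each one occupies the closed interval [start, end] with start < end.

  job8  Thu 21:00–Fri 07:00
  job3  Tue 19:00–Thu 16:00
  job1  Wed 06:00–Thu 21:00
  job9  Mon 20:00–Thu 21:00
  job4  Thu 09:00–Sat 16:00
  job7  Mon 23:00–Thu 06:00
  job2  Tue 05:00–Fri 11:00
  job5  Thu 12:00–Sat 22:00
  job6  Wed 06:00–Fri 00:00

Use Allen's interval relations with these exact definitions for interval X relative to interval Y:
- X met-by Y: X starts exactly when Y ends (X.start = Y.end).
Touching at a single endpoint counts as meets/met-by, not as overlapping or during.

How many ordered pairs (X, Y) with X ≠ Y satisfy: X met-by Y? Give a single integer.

Checking all 72 ordered pairs for relation 'met-by'; matching pairs in alphabetical order:
(job8, job1): job8 met-by job1 ✓
(job8, job9): job8 met-by job9 ✓
Count: 2.

2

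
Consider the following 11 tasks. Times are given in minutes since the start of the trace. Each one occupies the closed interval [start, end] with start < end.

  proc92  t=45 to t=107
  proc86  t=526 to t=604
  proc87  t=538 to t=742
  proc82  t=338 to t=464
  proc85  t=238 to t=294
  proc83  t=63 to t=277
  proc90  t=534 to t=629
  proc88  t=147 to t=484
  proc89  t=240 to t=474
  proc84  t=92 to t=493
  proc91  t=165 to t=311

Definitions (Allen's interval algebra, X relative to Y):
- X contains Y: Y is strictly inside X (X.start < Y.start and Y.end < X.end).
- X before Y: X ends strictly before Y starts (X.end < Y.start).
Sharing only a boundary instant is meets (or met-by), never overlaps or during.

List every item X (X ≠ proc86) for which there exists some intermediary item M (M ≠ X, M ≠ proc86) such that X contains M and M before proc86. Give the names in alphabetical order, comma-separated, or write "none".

proc84, proc88, proc89, proc91

Target proc86 = [t=526, t=604].
Intermediaries M with M before proc86: proc82, proc83, proc84, proc85, proc88, proc89, proc91, proc92.
Via proc82 — items with X contains proc82: proc84, proc88, proc89.
Via proc83 — items with X contains proc83: none.
Via proc84 — items with X contains proc84: none.
Via proc85 — items with X contains proc85: proc84, proc88, proc91.
Via proc88 — items with X contains proc88: proc84.
Via proc89 — items with X contains proc89: proc84, proc88.
Via proc91 — items with X contains proc91: proc84, proc88.
Via proc92 — items with X contains proc92: none.
Union: proc84, proc88, proc89, proc91.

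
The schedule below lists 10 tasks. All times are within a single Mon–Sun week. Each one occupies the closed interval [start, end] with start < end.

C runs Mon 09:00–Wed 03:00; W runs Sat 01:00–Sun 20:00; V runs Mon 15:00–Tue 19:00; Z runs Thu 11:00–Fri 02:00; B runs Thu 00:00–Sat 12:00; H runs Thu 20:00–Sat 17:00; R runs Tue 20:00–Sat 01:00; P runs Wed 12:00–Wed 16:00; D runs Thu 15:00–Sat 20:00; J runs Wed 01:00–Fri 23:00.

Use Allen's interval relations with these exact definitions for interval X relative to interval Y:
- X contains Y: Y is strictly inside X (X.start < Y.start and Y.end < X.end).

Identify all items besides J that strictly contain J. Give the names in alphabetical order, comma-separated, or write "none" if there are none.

R

Target J = [Wed 01:00, Fri 23:00].
B [Thu 00:00, Sat 12:00] → overlapped-by → no.
C [Mon 09:00, Wed 03:00] → overlaps → no.
D [Thu 15:00, Sat 20:00] → overlapped-by → no.
H [Thu 20:00, Sat 17:00] → overlapped-by → no.
P [Wed 12:00, Wed 16:00] → during → no.
R [Tue 20:00, Sat 01:00] → contains → yes.
V [Mon 15:00, Tue 19:00] → before → no.
W [Sat 01:00, Sun 20:00] → after → no.
Z [Thu 11:00, Fri 02:00] → during → no.
Result: R.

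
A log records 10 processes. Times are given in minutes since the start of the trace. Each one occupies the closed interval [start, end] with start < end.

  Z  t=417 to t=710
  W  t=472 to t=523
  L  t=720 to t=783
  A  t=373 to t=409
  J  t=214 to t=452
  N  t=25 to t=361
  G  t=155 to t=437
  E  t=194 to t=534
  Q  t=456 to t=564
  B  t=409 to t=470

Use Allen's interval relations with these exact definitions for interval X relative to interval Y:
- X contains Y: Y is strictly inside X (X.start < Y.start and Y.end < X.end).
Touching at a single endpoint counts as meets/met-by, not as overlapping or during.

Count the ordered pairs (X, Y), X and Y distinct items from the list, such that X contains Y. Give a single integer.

9

Checking all 90 ordered pairs for relation 'contains'; matching pairs in alphabetical order:
(E, A): E contains A ✓
(E, B): E contains B ✓
(E, J): E contains J ✓
(E, W): E contains W ✓
(G, A): G contains A ✓
(J, A): J contains A ✓
(Q, W): Q contains W ✓
(Z, Q): Z contains Q ✓
(Z, W): Z contains W ✓
Count: 9.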